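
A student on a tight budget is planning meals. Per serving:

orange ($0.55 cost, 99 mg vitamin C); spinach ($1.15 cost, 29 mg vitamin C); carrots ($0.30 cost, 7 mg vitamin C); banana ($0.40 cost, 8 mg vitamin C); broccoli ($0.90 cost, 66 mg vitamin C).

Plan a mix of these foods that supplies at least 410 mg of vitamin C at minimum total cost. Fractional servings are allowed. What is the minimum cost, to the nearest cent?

Cost per mg of vitamin C: orange $0.0056, broccoli $0.0136, spinach $0.0397, carrots $0.0429, banana $0.0500.
With no serving limits, use only orange: 410 mg / 99 mg = 4.141 servings × $0.55 = $2.28.

$2.28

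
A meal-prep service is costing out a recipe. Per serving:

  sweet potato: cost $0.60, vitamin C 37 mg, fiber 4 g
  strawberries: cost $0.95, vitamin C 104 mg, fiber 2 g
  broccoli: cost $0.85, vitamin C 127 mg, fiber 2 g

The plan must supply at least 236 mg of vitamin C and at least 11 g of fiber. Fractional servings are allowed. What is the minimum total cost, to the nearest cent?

$2.33

Check every corner: each single food scaled to meet both minima, and each pair solved so both constraints bind.
sweet potato only: max(236/37, 11/4) = 6.378 servings → $3.83.
strawberries only: max(236/104, 11/2) = 5.5 servings → $5.22.
broccoli only: max(236/127, 11/2) = 5.5 servings → $4.67.
sweet potato + strawberries with both tight: 1.965 servings and 1.57 servings → $2.67.
sweet potato + broccoli with both tight: 2.131 servings and 1.237 servings → $2.33.
strawberries + broccoli: intersection lies outside the first quadrant.
So the least-cost plan costs $2.33.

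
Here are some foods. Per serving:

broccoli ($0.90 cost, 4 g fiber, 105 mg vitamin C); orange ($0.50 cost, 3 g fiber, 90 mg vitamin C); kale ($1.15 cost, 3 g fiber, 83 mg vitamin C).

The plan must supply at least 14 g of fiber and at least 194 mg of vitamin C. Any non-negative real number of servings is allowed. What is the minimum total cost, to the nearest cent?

$2.33

Two binding constraints pin down two serving amounts, so the optimal mix uses at most two foods. The candidates are each food alone (scaled to the tighter of fiber/vitamin C) and each pair with both constraints tight.
broccoli only: max(14/4, 194/105) = 3.5 servings → $3.15.
orange only: max(14/3, 194/90) = 4.667 servings → $2.33.
kale only: max(14/3, 194/83) = 4.667 servings → $5.37.
broccoli + orange: the both-tight solution has a negative serving — not a feasible corner.
broccoli + kale: the both-tight solution has a negative serving — not a feasible corner.
orange + kale: intersection lies outside the first quadrant.
The minimum over all feasible corners is $2.33.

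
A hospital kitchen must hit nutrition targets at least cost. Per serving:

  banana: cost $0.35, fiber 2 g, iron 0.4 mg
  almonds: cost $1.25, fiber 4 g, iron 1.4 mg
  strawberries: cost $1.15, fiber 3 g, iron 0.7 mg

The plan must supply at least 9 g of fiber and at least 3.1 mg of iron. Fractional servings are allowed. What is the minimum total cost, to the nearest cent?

For a min-cost LP with two ≥-constraints, a basic feasible solution has at most two positive variables.
banana only: max(9/2, 3.1/0.4) = 7.75 servings → $2.71.
almonds only: max(9/4, 3.1/1.4) = 2.25 servings → $2.81.
strawberries only: max(9/3, 3.1/0.7) = 4.429 servings → $5.09.
banana + almonds with both tight: 0.1667 servings and 2.167 servings → $2.77.
banana + strawberries: intersection lies outside the first quadrant.
almonds + strawberries with both tight: 2.143 servings and 0.1429 servings → $2.84.
Cheapest feasible corner: $2.71.

$2.71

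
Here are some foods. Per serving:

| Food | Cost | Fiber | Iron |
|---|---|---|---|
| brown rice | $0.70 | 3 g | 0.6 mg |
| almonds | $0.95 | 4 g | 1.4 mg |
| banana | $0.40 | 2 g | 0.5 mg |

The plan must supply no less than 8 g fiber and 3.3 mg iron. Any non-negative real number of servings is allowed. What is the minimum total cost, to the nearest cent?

$2.24

Check every corner: each single food scaled to meet both minima, and each pair solved so both constraints bind.
brown rice only: max(8/3, 3.3/0.6) = 5.5 servings → $3.85.
almonds only: max(8/4, 3.3/1.4) = 2.357 servings → $2.24.
banana only: max(8/2, 3.3/0.5) = 6.6 servings → $2.64.
brown rice + almonds with both targets exact would need a negative amount; discard.
brown rice + banana: the both-tight solution has a negative serving — not a feasible corner.
almonds + banana: the both-tight solution has a negative serving — not a feasible corner.
The minimum over all feasible corners is $2.24.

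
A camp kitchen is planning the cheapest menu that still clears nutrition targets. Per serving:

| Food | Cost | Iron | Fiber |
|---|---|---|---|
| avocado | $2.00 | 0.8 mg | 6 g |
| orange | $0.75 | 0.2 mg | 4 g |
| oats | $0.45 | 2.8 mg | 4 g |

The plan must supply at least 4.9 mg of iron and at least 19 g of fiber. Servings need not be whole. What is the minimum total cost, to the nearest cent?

$2.14

avocado only: max(4.9/0.8, 19/6) = 6.125 servings → $12.25.
orange only: max(4.9/0.2, 19/4) = 24.5 servings → $18.38.
oats only: max(4.9/2.8, 19/4) = 4.75 servings → $2.14.
avocado + orange with both targets exact would need a negative amount; discard.
avocado + oats with both tight: 2.471 servings and 1.044 servings → $5.41.
orange + oats with both tight: 3.231 servings and 1.519 servings → $3.11.
The minimum over all feasible corners is $2.14.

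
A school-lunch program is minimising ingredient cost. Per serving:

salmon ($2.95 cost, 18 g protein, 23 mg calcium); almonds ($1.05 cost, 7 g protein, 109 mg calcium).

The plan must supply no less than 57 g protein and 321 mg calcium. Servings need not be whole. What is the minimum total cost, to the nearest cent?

$8.55

Two binding constraints pin down two serving amounts, so the optimal mix uses at most two foods. The candidates are each food alone (scaled to the tighter of protein/calcium) and each pair with both constraints tight.
salmon only: max(57/18, 321/23) = 13.96 servings → $41.17.
almonds only: max(57/7, 321/109) = 8.143 servings → $8.55.
salmon + almonds with both tight: 2.202 servings and 2.48 servings → $9.10.
Cheapest feasible corner: $8.55.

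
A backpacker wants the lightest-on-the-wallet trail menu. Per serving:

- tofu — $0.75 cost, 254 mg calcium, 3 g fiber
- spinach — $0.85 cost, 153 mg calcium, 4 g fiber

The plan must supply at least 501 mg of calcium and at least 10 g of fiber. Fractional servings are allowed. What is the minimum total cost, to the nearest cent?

Compare the cost at each extreme point of the feasible region.
tofu only: max(501/254, 10/3) = 3.333 servings → $2.50.
spinach only: max(501/153, 10/4) = 3.275 servings → $2.78.
tofu + spinach with both tight: 0.851 servings and 1.862 servings → $2.22.
The minimum over all feasible corners is $2.22.

$2.22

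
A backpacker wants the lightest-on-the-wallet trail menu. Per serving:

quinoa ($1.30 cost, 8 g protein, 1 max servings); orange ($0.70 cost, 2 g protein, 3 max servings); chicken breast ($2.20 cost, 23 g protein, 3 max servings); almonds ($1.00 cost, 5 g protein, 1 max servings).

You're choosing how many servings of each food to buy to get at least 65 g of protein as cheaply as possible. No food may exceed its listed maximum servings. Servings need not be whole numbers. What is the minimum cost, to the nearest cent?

Cost per g of protein: chicken breast $0.0957, quinoa $0.1625, almonds $0.2000, orange $0.3500.
Take 2.826 servings of chicken breast: +65.0 g protein for $6.22 (total $6.22, still need 0.0 g).
Filling from the cheapest source first is optimal under one linear minimum: $6.22.

$6.22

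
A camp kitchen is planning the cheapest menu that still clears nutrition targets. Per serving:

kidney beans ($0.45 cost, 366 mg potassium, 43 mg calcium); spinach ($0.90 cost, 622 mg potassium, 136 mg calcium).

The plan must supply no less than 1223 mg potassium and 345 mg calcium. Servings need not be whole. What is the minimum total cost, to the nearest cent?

Minimising a linear cost over {potassium ≥ 1223, calcium ≥ 345, servings ≥ 0} — the optimum is at a vertex, using one or two foods.
kidney beans only: max(1223/366, 345/43) = 8.023 servings → $3.61.
spinach only: max(1223/622, 345/136) = 2.537 servings → $2.28.
kidney beans + spinach with both targets exact would need a negative amount; discard.
The minimum over all feasible corners is $2.28.

$2.28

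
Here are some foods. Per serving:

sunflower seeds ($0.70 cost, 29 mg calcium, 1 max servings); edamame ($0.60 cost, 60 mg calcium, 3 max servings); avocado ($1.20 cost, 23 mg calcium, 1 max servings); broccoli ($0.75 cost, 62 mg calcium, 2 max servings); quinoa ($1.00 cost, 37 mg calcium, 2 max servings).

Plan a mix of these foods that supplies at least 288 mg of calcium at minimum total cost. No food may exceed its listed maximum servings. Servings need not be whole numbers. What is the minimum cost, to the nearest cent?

Cost per mg of calcium: edamame $0.0100, broccoli $0.0121, sunflower seeds $0.0241, quinoa $0.0270, avocado $0.0522.
Take 3 servings of edamame: +180.0 mg calcium for $1.80 (total $1.80, still need 108.0 mg).
Take 1.742 servings of broccoli: +108.0 mg calcium for $1.31 (total $3.11, still need 0.0 mg).
Filling from the cheapest source first is optimal under one linear minimum: $3.11.

$3.11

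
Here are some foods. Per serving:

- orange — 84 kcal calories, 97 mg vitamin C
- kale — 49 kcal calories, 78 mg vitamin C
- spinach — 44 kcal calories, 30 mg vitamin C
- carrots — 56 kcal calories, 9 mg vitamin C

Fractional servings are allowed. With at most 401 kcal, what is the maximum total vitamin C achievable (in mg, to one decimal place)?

Vitamin C per kcal: kale 1.592, orange 1.155, spinach 0.6818, carrots 0.1607.
With no serving limits, spend the whole calories allowance on kale: 401 kcal / 49 kcal × 78 mg = 638.3 mg.

638.3 mg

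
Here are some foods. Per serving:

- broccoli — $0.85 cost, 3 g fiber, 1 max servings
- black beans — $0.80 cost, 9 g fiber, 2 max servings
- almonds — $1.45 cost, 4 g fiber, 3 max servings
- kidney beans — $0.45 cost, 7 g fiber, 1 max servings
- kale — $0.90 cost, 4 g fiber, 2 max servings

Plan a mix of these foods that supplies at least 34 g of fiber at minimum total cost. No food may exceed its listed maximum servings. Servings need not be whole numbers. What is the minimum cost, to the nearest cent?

$4.13

Cost per g of fiber: kidney beans $0.0643, black beans $0.0889, kale $0.2250, broccoli $0.2833, almonds $0.3625.
Take 1 serving of kidney beans: +7.0 g fiber for $0.45 (total $0.45, still need 27.0 g).
Take 2 servings of black beans: +18.0 g fiber for $1.60 (total $2.05, still need 9.0 g).
Take 2 servings of kale: +8.0 g fiber for $1.80 (total $3.85, still need 1.0 g).
Take 0.3333 servings of broccoli: +1.0 g fiber for $0.28 (total $4.13, still need 0.0 g).
Filling from the cheapest source first is optimal under one linear minimum: $4.13.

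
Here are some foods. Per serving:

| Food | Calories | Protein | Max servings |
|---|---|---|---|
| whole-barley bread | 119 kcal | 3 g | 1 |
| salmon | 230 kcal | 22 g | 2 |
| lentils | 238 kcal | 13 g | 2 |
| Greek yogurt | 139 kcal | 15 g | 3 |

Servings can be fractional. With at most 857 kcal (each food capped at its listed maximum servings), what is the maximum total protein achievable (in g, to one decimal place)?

Protein per kcal: Greek yogurt 0.1079, salmon 0.09565, lentils 0.05462, whole-barley bread 0.02521.
Take 3 servings of Greek yogurt: uses 417 kcal, +45.0 g protein (running total 45.0 g).
Take 1.913 servings of salmon: uses 440 kcal, +42.1 g protein (running total 87.1 g).
Filling greedily by protein-per-kcal is optimal for one linear limit, giving 87.1 g.

87.1 g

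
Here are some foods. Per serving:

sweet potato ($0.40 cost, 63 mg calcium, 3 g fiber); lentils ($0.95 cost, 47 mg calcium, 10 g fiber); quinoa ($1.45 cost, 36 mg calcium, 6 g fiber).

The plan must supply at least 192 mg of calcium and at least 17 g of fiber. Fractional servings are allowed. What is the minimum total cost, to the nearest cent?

This is a tiny linear program; its minimum lies at a vertex of the feasible set. List the vertices and price them.
sweet potato only: max(192/63, 17/3) = 5.667 servings → $2.27.
lentils only: max(192/47, 17/10) = 4.085 servings → $3.88.
quinoa only: max(192/36, 17/6) = 5.333 servings → $7.73.
sweet potato + lentils with both tight: 2.292 servings and 1.012 servings → $1.88.
sweet potato + quinoa with both tight: 2 servings and 1.833 servings → $3.46.
lentils + quinoa: intersection lies outside the first quadrant.
The minimum over all feasible corners is $1.88.

$1.88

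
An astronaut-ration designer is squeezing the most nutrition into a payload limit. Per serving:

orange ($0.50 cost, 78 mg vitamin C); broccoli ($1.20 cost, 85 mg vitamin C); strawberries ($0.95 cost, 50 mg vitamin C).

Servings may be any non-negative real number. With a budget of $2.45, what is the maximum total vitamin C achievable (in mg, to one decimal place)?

Vitamin C per dollar: orange 156, broccoli 70.83, strawberries 52.63.
With no serving limits, spend the whole cost allowance on orange: $2.45 / $0.50 × 78 mg = 382.2 mg.

382.2 mg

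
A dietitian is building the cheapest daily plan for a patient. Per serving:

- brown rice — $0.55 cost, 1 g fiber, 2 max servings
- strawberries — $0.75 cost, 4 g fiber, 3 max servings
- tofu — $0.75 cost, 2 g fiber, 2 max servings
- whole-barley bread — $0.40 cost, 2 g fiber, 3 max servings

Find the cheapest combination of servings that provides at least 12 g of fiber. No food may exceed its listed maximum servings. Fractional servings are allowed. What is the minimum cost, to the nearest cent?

$2.25

Cost per g of fiber: strawberries $0.1875, whole-barley bread $0.2000, tofu $0.3750, brown rice $0.5500.
Take 3 servings of strawberries: +12.0 g fiber for $2.25 (total $2.25, still need 0.0 g).
Filling from the cheapest source first is optimal under one linear minimum: $2.25.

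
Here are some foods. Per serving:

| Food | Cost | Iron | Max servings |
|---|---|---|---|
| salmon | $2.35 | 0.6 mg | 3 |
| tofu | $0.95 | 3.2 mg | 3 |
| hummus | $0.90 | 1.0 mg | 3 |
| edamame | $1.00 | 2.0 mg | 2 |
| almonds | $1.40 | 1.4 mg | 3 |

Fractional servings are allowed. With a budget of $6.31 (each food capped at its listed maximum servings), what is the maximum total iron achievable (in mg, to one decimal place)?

Iron per dollar: tofu 3.368, edamame 2, hummus 1.111, almonds 1, salmon 0.2553.
Take 3 servings of tofu: spends $2.85, +9.6 mg iron (running total 9.6 mg).
Take 2 servings of edamame: spends $2.00, +4.0 mg iron (running total 13.6 mg).
Take 1.622 servings of hummus: spends $1.46, +1.6 mg iron (running total 15.2 mg).
Greedy by best ratio exhausts the cost allowance optimally: 15.2 mg.

15.2 mg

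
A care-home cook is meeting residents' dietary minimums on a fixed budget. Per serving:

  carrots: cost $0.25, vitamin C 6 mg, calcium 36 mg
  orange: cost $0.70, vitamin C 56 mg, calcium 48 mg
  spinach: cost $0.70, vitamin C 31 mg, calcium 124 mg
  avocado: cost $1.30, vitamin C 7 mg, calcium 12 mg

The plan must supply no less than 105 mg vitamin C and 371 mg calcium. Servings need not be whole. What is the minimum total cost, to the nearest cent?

For a min-cost LP with two ≥-constraints, a basic feasible solution has at most two positive variables.
carrots only: max(105/6, 371/36) = 17.5 servings → $4.38.
orange only: max(105/56, 371/48) = 7.729 servings → $5.41.
spinach only: max(105/31, 371/124) = 3.387 servings → $2.37.
avocado only: max(105/7, 371/12) = 30.92 servings → $40.19.
carrots + orange with both tight: 9.106 servings and 0.8993 servings → $2.91.
carrots + spinach with both targets exact would need a negative amount; discard.
carrots + avocado with both tight: 7.428 servings and 8.633 servings → $13.08.
orange + spinach with both tight: 0.2784 servings and 2.884 servings → $2.21.
orange + avocado with both targets exact would need a negative amount; discard.
spinach + avocado with both tight: 2.696 servings and 3.062 servings → $5.87.
So the least-cost plan costs $2.21.

$2.21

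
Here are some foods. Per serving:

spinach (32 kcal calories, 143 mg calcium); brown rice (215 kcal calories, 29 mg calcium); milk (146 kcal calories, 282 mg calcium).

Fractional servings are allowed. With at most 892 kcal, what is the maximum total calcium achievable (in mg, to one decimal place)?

Calcium per kcal: spinach 4.469, milk 1.932, brown rice 0.1349.
With no serving limits, spend the whole calories allowance on spinach: 892 kcal / 32 kcal × 143 mg = 3986.1 mg.

3986.1 mg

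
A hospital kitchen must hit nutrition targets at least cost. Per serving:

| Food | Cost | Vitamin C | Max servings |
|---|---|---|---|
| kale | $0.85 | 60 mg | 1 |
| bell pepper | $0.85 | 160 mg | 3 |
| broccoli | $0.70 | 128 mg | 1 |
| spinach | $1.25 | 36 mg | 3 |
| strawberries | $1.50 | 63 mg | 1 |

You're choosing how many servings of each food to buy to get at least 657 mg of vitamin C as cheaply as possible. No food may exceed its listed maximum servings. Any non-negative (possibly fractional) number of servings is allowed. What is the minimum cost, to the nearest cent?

Cost per mg of vitamin C: bell pepper $0.0053, broccoli $0.0055, kale $0.0142, strawberries $0.0238, spinach $0.0347.
Take 3 servings of bell pepper: +480.0 mg vitamin C for $2.55 (total $2.55, still need 177.0 mg).
Take 1 serving of broccoli: +128.0 mg vitamin C for $0.70 (total $3.25, still need 49.0 mg).
Take 0.8167 servings of kale: +49.0 mg vitamin C for $0.69 (total $3.94, still need 0.0 mg).
Filling from the cheapest source first is optimal under one linear minimum: $3.94.

$3.94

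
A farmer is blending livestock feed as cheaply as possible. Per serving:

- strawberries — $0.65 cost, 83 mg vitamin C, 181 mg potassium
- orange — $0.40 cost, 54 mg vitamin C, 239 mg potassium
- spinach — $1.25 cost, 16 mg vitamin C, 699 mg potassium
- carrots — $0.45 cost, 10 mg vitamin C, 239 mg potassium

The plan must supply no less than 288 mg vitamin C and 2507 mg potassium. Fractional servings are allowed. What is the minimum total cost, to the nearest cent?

Two binding constraints pin down two serving amounts, so the optimal mix uses at most two foods. The candidates are each food alone (scaled to the tighter of vitamin C/potassium) and each pair with both constraints tight.
strawberries only: max(288/83, 2507/181) = 13.85 servings → $9.00.
orange only: max(288/54, 2507/239) = 10.49 servings → $4.20.
spinach only: max(288/16, 2507/699) = 18 servings → $22.50.
carrots only: max(288/10, 2507/239) = 28.8 servings → $12.96.
strawberries + orange: intersection lies outside the first quadrant.
strawberries + spinach with both tight: 2.924 servings and 2.829 servings → $5.44.
strawberries + carrots with both tight: 2.428 servings and 8.651 servings → $5.47.
orange + spinach with both tight: 4.752 servings and 1.962 servings → $4.35.
orange + carrots with both tight: 4.161 servings and 6.328 servings → $4.51.
spinach + carrots: intersection lies outside the first quadrant.
Cheapest feasible corner: $4.20.

$4.20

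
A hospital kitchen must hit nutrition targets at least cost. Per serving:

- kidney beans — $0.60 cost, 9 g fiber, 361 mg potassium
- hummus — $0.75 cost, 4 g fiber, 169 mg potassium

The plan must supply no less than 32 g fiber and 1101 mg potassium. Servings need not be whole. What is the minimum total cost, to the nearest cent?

$2.13

Two binding constraints pin down two serving amounts, so the optimal mix uses at most two foods. The candidates are each food alone (scaled to the tighter of fiber/potassium) and each pair with both constraints tight.
kidney beans only: max(32/9, 1101/361) = 3.556 servings → $2.13.
hummus only: max(32/4, 1101/169) = 8 servings → $6.00.
kidney beans + hummus: intersection lies outside the first quadrant.
The minimum over all feasible corners is $2.13.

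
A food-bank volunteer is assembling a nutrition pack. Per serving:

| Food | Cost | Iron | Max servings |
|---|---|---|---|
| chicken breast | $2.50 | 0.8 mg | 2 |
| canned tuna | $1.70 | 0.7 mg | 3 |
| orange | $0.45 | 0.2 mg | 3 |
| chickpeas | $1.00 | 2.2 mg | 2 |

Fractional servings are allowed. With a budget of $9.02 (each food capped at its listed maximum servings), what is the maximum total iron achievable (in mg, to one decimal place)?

7.3 mg

Iron per dollar: chickpeas 2.2, orange 0.4444, canned tuna 0.4118, chicken breast 0.32.
Take 2 servings of chickpeas: spends $2.00, +4.4 mg iron (running total 4.4 mg).
Take 3 servings of orange: spends $1.35, +0.6 mg iron (running total 5.0 mg).
Take 3 servings of canned tuna: spends $5.10, +2.1 mg iron (running total 7.1 mg).
Take 0.228 servings of chicken breast: spends $0.57, +0.2 mg iron (running total 7.3 mg).
Greedy by best ratio exhausts the cost allowance optimally: 7.3 mg.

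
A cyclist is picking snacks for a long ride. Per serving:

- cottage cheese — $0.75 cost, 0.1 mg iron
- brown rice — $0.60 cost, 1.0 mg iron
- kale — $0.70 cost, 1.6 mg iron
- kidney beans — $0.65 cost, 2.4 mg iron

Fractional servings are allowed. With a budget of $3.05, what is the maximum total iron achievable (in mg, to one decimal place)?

Iron per dollar: kidney beans 3.692, kale 2.286, brown rice 1.667, cottage cheese 0.1333.
With no serving limits, spend the whole cost allowance on kidney beans: $3.05 / $0.65 × 2.4 mg = 11.3 mg.

11.3 mg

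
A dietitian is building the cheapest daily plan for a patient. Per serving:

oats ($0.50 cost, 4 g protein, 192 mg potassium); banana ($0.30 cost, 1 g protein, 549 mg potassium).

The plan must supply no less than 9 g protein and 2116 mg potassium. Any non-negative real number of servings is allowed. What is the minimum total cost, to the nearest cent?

oats only: max(9/4, 2116/192) = 11.02 servings → $5.51.
banana only: max(9/1, 2116/549) = 9 servings → $2.70.
oats + banana with both tight: 1.41 servings and 3.361 servings → $1.71.
So the least-cost plan costs $1.71.

$1.71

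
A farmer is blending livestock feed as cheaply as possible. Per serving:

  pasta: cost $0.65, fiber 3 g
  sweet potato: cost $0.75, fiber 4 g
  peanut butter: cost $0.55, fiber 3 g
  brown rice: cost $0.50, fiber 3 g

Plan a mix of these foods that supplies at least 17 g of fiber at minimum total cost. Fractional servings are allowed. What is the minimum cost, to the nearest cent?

Cost per g of fiber: brown rice $0.1667, peanut butter $0.1833, sweet potato $0.1875, pasta $0.2167.
With no serving limits, use only brown rice: 17 g / 3 g = 5.667 servings × $0.50 = $2.83.

$2.83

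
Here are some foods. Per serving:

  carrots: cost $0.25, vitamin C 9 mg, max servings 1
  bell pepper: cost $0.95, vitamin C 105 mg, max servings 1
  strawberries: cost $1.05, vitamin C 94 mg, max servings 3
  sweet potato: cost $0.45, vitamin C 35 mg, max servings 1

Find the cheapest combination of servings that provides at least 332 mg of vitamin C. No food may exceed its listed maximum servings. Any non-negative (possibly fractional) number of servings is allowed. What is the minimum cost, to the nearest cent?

Cost per mg of vitamin C: bell pepper $0.0090, strawberries $0.0112, sweet potato $0.0129, carrots $0.0278.
Take 1 serving of bell pepper: +105.0 mg vitamin C for $0.95 (total $0.95, still need 227.0 mg).
Take 2.415 servings of strawberries: +227.0 mg vitamin C for $2.54 (total $3.49, still need 0.0 mg).
Greedy by cheapest-per-mg is optimal for a single linear constraint, so the minimum cost is $3.49.

$3.49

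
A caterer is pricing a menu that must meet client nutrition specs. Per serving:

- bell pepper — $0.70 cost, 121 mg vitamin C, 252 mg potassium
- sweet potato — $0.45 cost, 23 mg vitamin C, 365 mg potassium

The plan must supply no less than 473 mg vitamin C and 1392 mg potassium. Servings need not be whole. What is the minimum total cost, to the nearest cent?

Two binding constraints pin down two serving amounts, so the optimal mix uses at most two foods. The candidates are each food alone (scaled to the tighter of vitamin C/potassium) and each pair with both constraints tight.
bell pepper only: max(473/121, 1392/252) = 5.524 servings → $3.87.
sweet potato only: max(473/23, 1392/365) = 20.57 servings → $9.25.
bell pepper + sweet potato with both tight: 3.665 servings and 1.283 servings → $3.14.
So the least-cost plan costs $3.14.

$3.14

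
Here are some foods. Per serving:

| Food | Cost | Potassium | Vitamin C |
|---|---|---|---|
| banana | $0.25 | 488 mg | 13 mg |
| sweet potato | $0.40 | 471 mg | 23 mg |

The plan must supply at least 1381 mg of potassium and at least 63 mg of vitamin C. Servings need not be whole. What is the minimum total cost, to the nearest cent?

$1.11

With two linear requirements the optimum uses one or two foods; enumerate the corners.
banana only: max(1381/488, 63/13) = 4.846 servings → $1.21.
sweet potato only: max(1381/471, 63/23) = 2.932 servings → $1.17.
banana + sweet potato with both tight: 0.4097 servings and 2.508 servings → $1.11.
Cheapest feasible corner: $1.11.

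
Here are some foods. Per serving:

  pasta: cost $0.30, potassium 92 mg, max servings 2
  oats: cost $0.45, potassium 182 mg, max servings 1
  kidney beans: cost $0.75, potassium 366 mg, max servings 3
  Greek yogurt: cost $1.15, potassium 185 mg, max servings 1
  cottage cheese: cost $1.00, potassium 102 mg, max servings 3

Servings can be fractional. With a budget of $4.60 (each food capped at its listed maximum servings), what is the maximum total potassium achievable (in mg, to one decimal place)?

Potassium per dollar: kidney beans 488, oats 404.4, pasta 306.7, Greek yogurt 160.9, cottage cheese 102.
Take 3 servings of kidney beans: spends $2.25, +1098.0 mg potassium (running total 1098.0 mg).
Take 1 serving of oats: spends $0.45, +182.0 mg potassium (running total 1280.0 mg).
Take 2 servings of pasta: spends $0.60, +184.0 mg potassium (running total 1464.0 mg).
Take 1 serving of Greek yogurt: spends $1.15, +185.0 mg potassium (running total 1649.0 mg).
Take 0.15 servings of cottage cheese: spends $0.15, +15.3 mg potassium (running total 1664.3 mg).
Greedy by best ratio exhausts the cost allowance optimally: 1664.3 mg.

1664.3 mg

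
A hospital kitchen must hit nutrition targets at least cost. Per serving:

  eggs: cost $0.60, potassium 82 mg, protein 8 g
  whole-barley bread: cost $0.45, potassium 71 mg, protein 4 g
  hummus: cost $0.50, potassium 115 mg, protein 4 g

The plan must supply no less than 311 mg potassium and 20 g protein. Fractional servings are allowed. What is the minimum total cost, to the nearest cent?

For a min-cost LP with two ≥-constraints, a basic feasible solution has at most two positive variables.
eggs only: max(311/82, 20/8) = 3.793 servings → $2.28.
whole-barley bread only: max(311/71, 20/4) = 5 servings → $2.25.
hummus only: max(311/115, 20/4) = 5 servings → $2.50.
eggs + whole-barley bread with both tight: 0.7333 servings and 3.533 servings → $2.03.
eggs + hummus with both tight: 1.784 servings and 1.432 servings → $1.79.
whole-barley bread + hummus with both targets exact would need a negative amount; discard.
Cheapest feasible corner: $1.79.

$1.79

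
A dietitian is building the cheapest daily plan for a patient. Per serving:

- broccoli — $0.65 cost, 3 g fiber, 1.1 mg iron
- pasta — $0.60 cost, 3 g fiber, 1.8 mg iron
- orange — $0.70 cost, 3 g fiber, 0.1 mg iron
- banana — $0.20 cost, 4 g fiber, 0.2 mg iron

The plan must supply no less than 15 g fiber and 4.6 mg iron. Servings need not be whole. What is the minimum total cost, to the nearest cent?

$1.80

Check every corner: each single food scaled to meet both minima, and each pair solved so both constraints bind.
broccoli only: max(15/3, 4.6/1.1) = 5 servings → $3.25.
pasta only: max(15/3, 4.6/1.8) = 5 servings → $3.00.
orange only: max(15/3, 4.6/0.1) = 46 servings → $32.20.
banana only: max(15/4, 4.6/0.2) = 23 servings → $4.60.
broccoli + pasta with both targets exact would need a negative amount; discard.
broccoli + orange with both tight: 4.1 servings and 0.9 servings → $3.29.
broccoli + banana with both tight: 4.053 servings and 0.7105 servings → $2.78.
pasta + orange with both tight: 2.412 servings and 2.588 servings → $3.26.
pasta + banana with both tight: 2.333 servings and 2 servings → $1.80.
orange + banana with both targets exact would need a negative amount; discard.
The minimum over all feasible corners is $1.80.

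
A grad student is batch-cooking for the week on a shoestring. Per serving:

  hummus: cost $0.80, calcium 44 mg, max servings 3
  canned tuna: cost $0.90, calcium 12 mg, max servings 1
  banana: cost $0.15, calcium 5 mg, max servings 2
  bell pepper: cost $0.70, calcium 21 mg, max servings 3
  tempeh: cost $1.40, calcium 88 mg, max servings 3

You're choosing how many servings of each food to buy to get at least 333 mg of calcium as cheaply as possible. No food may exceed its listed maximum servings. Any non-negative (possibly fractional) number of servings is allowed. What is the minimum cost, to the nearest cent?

$5.45

Cost per mg of calcium: tempeh $0.0159, hummus $0.0182, banana $0.0300, bell pepper $0.0333, canned tuna $0.0750.
Take 3 servings of tempeh: +264.0 mg calcium for $4.20 (total $4.20, still need 69.0 mg).
Take 1.568 servings of hummus: +69.0 mg calcium for $1.25 (total $5.45, still need 0.0 mg).
Filling from the cheapest source first is optimal under one linear minimum: $5.45.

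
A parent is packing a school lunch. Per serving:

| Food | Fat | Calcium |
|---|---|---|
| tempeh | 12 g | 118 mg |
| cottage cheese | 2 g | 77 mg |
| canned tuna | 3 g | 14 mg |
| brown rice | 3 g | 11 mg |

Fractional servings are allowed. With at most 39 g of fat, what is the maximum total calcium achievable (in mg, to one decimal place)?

1501.5 mg

Calcium per g fat: cottage cheese 38.5, tempeh 9.833, canned tuna 4.667, brown rice 3.667.
With no serving limits, spend the whole fat allowance on cottage cheese: 39 g / 2 g × 77 mg = 1501.5 mg.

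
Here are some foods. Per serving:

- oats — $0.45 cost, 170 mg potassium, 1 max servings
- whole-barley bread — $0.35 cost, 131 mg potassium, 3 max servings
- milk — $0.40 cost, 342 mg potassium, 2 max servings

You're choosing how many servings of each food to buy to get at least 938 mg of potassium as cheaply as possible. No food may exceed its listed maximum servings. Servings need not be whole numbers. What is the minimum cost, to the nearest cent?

Cost per mg of potassium: milk $0.0012, oats $0.0026, whole-barley bread $0.0027.
Take 2 servings of milk: +684.0 mg potassium for $0.80 (total $0.80, still need 254.0 mg).
Take 1 serving of oats: +170.0 mg potassium for $0.45 (total $1.25, still need 84.0 mg).
Take 0.6412 servings of whole-barley bread: +84.0 mg potassium for $0.22 (total $1.47, still need 0.0 mg).
Filling from the cheapest source first is optimal under one linear minimum: $1.47.

$1.47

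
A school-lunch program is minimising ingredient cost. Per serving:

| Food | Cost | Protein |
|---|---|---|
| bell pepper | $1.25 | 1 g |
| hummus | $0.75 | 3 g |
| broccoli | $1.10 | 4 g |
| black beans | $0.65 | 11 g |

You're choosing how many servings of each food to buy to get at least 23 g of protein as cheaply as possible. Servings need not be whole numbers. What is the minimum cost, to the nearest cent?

$1.36

Cost per g of protein: black beans $0.0591, hummus $0.2500, broccoli $0.2750, bell pepper $1.2500.
With no serving limits, use only black beans: 23 g / 11 g = 2.091 servings × $0.65 = $1.36.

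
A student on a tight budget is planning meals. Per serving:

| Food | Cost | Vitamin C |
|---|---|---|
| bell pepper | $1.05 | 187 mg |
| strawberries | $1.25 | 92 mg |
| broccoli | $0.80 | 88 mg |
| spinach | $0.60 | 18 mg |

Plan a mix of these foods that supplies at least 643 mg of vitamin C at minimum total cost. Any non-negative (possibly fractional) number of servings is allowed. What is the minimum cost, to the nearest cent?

Cost per mg of vitamin C: bell pepper $0.0056, broccoli $0.0091, strawberries $0.0136, spinach $0.0333.
With no serving limits, use only bell pepper: 643 mg / 187 mg = 3.439 servings × $1.05 = $3.61.

$3.61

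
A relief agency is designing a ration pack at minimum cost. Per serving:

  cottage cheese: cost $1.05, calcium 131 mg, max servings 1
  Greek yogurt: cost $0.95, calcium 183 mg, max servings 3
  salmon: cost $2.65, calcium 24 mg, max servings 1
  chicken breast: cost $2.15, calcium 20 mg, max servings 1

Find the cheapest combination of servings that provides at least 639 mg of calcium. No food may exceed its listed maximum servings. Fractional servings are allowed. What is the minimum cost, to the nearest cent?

$3.57

Cost per mg of calcium: Greek yogurt $0.0052, cottage cheese $0.0080, chicken breast $0.1075, salmon $0.1104.
Take 3 servings of Greek yogurt: +549.0 mg calcium for $2.85 (total $2.85, still need 90.0 mg).
Take 0.687 servings of cottage cheese: +90.0 mg calcium for $0.72 (total $3.57, still need 0.0 mg).
Filling from the cheapest source first is optimal under one linear minimum: $3.57.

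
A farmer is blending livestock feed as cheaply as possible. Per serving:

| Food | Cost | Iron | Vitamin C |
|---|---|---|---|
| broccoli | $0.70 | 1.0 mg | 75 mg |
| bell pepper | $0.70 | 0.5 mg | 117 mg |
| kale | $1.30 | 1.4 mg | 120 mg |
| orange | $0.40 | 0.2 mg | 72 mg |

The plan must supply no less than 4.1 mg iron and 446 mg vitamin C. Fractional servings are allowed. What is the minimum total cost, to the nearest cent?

$3.48

At the optimum either one food covers both requirements or two foods hit both targets exactly; no other combination can be cheaper.
broccoli only: max(4.1/1.0, 446/75) = 5.947 servings → $4.16.
bell pepper only: max(4.1/0.5, 446/117) = 8.2 servings → $5.74.
kale only: max(4.1/1.4, 446/120) = 3.717 servings → $4.83.
orange only: max(4.1/0.2, 446/72) = 20.5 servings → $8.20.
broccoli + bell pepper with both tight: 3.229 servings and 1.742 servings → $3.48.
broccoli + kale: intersection lies outside the first quadrant.
broccoli + orange with both tight: 3.614 servings and 2.43 servings → $3.50.
bell pepper + kale with both tight: 1.276 servings and 2.473 servings → $4.11.
bell pepper + orange: the both-tight solution has a negative serving — not a feasible corner.
kale + orange with both tight: 2.682 servings and 1.724 servings → $4.18.
So the least-cost plan costs $3.48.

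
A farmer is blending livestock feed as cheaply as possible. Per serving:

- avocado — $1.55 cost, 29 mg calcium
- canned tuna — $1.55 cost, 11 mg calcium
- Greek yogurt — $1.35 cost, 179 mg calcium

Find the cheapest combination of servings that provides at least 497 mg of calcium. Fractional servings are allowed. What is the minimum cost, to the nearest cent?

Cost per mg of calcium: Greek yogurt $0.0075, avocado $0.0534, canned tuna $0.1409.
With no serving limits, use only Greek yogurt: 497 mg / 179 mg = 2.777 servings × $1.35 = $3.75.

$3.75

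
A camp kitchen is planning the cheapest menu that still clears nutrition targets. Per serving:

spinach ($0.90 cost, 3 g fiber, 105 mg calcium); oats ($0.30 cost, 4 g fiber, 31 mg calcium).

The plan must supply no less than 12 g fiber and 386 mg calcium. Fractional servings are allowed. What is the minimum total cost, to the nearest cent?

$3.32

Minimising a linear cost over {fiber ≥ 12, calcium ≥ 386, servings ≥ 0} — the optimum is at a vertex, using one or two foods.
spinach only: max(12/3, 386/105) = 4 servings → $3.60.
oats only: max(12/4, 386/31) = 12.45 servings → $3.74.
spinach + oats with both tight: 3.584 servings and 0.3119 servings → $3.32.
Cheapest feasible corner: $3.32.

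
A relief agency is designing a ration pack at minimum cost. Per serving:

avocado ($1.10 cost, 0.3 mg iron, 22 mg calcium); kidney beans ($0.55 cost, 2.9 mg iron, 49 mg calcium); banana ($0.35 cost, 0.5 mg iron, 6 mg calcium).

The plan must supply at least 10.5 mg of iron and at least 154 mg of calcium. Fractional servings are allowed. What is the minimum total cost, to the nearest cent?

$1.99

With two linear requirements the optimum uses one or two foods; enumerate the corners.
avocado only: max(10.5/0.3, 154/22) = 35 servings → $38.50.
kidney beans only: max(10.5/2.9, 154/49) = 3.621 servings → $1.99.
banana only: max(10.5/0.5, 154/6) = 25.67 servings → $8.98.
avocado + kidney beans with both targets exact would need a negative amount; discard.
avocado + banana with both tight: 1.522 servings and 20.09 servings → $8.70.
kidney beans + banana with both tight: 1.972 servings and 9.563 servings → $4.43.
The minimum over all feasible corners is $1.99.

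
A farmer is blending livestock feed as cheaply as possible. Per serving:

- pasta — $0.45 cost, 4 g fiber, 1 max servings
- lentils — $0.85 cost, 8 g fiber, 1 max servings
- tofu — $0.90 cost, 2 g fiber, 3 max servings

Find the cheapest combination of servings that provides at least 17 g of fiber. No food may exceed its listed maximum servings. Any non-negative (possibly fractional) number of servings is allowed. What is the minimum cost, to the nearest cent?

Cost per g of fiber: lentils $0.1062, pasta $0.1125, tofu $0.4500.
Take 1 serving of lentils: +8.0 g fiber for $0.85 (total $0.85, still need 9.0 g).
Take 1 serving of pasta: +4.0 g fiber for $0.45 (total $1.30, still need 5.0 g).
Take 2.5 servings of tofu: +5.0 g fiber for $2.25 (total $3.55, still need 0.0 g).
Filling from the cheapest source first is optimal under one linear minimum: $3.55.

$3.55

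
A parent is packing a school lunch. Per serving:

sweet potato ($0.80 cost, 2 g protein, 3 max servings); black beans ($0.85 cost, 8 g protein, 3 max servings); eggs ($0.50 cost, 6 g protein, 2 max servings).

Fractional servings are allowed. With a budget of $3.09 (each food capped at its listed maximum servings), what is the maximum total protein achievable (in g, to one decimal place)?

31.7 g

Protein per dollar: eggs 12, black beans 9.412, sweet potato 2.5.
Take 2 servings of eggs: spends $1.00, +12.0 g protein (running total 12.0 g).
Take 2.459 servings of black beans: spends $2.09, +19.7 g protein (running total 31.7 g).
Greedy by best ratio exhausts the cost allowance optimally: 31.7 g.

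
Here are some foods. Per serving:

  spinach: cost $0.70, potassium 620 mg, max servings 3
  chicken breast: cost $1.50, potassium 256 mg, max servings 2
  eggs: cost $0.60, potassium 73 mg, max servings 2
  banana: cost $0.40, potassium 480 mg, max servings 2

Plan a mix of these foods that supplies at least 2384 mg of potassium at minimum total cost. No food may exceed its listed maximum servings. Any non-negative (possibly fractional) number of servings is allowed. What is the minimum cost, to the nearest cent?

$2.41

Cost per mg of potassium: banana $0.0008, spinach $0.0011, chicken breast $0.0059, eggs $0.0082.
Take 2 servings of banana: +960.0 mg potassium for $0.80 (total $0.80, still need 1424.0 mg).
Take 2.297 servings of spinach: +1424.0 mg potassium for $1.61 (total $2.41, still need 0.0 mg).
Greedy by cheapest-per-mg is optimal for a single linear constraint, so the minimum cost is $2.41.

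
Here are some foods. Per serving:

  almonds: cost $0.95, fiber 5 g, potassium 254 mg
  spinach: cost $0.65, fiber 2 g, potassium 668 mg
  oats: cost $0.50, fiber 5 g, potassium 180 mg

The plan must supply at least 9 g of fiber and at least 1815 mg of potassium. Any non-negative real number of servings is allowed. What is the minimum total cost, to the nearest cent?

A basic optimal solution has at most two foods positive. Try each food alone and each pair with both targets met exactly.
almonds only: max(9/5, 1815/254) = 7.146 servings → $6.79.
spinach only: max(9/2, 1815/668) = 4.5 servings → $2.92.
oats only: max(9/5, 1815/180) = 10.08 servings → $5.04.
almonds + spinach with both tight: 0.8411 servings and 2.397 servings → $2.36.
almonds + oats: intersection lies outside the first quadrant.
spinach + oats with both tight: 2.502 servings and 0.7993 servings → $2.03.
Cheapest feasible corner: $2.03.

$2.03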